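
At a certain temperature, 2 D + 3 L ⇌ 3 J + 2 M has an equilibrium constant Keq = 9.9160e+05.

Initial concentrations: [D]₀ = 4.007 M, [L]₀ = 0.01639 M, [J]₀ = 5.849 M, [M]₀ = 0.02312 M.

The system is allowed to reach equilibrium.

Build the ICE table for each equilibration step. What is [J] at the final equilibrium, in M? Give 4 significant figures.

Q₀ = 1513 vs Keq = 9.9160e+05 ⇒ Q<K, forward
Step 1:
                   D          L          J          M
  Initial      4.007    0.01639      5.849    0.02312
  Change   -0.009343   -0.01401    0.01401   0.009343
  Equil        3.998   0.002375      5.863    0.03246
  solve Keq expr → x = 0.004672; check Q = 9.9160e+05

[J]_eq = 5.863 M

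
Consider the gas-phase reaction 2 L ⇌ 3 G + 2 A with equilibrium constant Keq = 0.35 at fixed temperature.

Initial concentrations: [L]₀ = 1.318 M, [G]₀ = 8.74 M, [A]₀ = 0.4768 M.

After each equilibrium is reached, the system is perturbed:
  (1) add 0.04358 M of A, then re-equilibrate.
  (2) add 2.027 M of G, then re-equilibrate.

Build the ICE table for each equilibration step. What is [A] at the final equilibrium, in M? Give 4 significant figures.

Q₀ = 87.37 vs Keq = 0.35 ⇒ Q>K, reverse
Step 1:
                   L          G          A
  I            1.318       8.74     0.4768
  C           0.4318    -0.6477    -0.4318
  E             1.75      8.092    0.04497
  solve Keq expr → x = -0.2159; check Q = 0.35
Then add 0.04358 M of A.
Step 2:
                   L          G          A
  I             1.75      8.092    0.08855
  C          0.04196   -0.06294   -0.04196
  E            1.792      8.029    0.04659
  solve Keq expr → x = -0.02098; check Q = 0.35
Then add 2.027 M of G.
Step 3:
                   L          G          A
  I            1.792      10.06    0.04659
  C          0.01301   -0.01952   -0.01301
  E            1.805      10.04    0.03358
  solve Keq expr → x = -0.006506; check Q = 0.35

[A]_eq = 0.03358 M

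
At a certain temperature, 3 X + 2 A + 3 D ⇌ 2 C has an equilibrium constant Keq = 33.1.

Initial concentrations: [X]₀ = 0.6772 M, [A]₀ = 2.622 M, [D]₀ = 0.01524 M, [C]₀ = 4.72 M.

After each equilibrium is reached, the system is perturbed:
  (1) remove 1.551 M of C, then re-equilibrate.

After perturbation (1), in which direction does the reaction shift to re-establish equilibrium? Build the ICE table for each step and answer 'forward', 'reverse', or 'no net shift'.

Direction: forward

Q₀ = 2.9479e+06 vs Keq = 33.1 ⇒ Q>K, reverse
Step 1:
                    X           A           D           C
  I            0.6772       2.622     0.01524        4.72
  C            0.3799      0.2533      0.3799     -0.2533
  E             1.057       2.875      0.3952       4.467
  solve Keq expr → x = -0.1266; check Q = 33.1
Then remove 1.551 M of C.
Step 2:
                    X           A           D           C
  I             1.057       2.875      0.3952       2.916
  C          -0.06986    -0.04657    -0.06986     0.04657
  E            0.9873       2.829      0.3253       2.962
  solve Keq expr → x = 0.02329; check Q = 33.1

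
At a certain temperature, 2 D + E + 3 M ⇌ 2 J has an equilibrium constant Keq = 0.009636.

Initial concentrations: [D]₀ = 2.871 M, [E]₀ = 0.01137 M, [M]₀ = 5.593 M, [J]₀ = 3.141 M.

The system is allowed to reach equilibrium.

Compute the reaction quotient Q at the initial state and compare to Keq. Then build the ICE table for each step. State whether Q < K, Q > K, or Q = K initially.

Q₀ = 0.6017 vs Keq = 0.009636 ⇒ Q>K, reverse
Step 1:
                  D         E         M         J
  I           2.871   0.01137     5.593     3.141
  C          0.4885    0.2442    0.7327   -0.4885
  E           3.359    0.2556     6.326     2.653
  solve Keq expr → x = -0.2442; check Q = 0.009636

Q₀ = 0.6017; Q > K (proceeds reverse)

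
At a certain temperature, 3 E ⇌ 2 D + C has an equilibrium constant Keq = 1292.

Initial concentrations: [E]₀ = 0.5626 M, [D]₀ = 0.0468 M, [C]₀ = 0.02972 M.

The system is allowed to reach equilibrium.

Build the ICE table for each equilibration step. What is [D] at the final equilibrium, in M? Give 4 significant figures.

Q₀ = 3.6555e-04 vs Keq = 1292 ⇒ Q<K, forward
Step 1:
                    E           D           C
  Initial      0.5626      0.0468     0.02972
  Change       -0.533      0.3553      0.1777
  Equil       0.02961      0.4021      0.2074
  solve Keq expr → x = 0.1777; check Q = 1292

[D]_eq = 0.4021 M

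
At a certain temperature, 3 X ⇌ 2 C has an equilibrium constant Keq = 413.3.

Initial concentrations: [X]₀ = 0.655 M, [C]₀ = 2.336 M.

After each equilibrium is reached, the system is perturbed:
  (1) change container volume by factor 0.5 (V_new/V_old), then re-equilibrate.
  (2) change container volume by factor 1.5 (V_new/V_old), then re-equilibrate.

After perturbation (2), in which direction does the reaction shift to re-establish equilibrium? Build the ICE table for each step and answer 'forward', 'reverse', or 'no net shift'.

Q₀ = 19.42 vs Keq = 413.3 ⇒ Q<K, forward
Step 1:
                  X         C
  I           0.655     2.336
  C         -0.4009    0.2673
  E          0.2541     2.603
  solve Keq expr → x = 0.1336; check Q = 413.3
Then change container volume by factor 0.5 (V_new/V_old).
Step 2:
                  X         C
  I          0.5081     5.207
  C         -0.1013   0.06756
  E          0.4068     5.274
  solve Keq expr → x = 0.03378; check Q = 413.3
Then change container volume by factor 1.5 (V_new/V_old).
Step 3:
                  X         C
  I          0.2712     3.516
  C         0.03776  -0.02517
  E          0.3089     3.491
  solve Keq expr → x = -0.01259; check Q = 413.3

Direction: reverse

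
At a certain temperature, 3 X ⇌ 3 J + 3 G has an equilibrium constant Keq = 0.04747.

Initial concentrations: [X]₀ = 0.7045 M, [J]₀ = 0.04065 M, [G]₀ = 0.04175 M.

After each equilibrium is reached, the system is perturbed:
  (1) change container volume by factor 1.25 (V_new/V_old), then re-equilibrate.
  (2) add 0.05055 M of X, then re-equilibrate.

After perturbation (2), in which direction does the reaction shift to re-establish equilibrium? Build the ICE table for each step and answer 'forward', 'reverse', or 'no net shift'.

Q₀ = 1.3980e-08 vs Keq = 0.04747 ⇒ Q<K, forward
Step 1:
                  X         J         G
  I          0.7045   0.04065   0.04175
  C          -0.328     0.328     0.328
  E          0.3765    0.3687    0.3698
  solve Keq expr → x = 0.1093; check Q = 0.04747
Then change container volume by factor 1.25 (V_new/V_old).
Step 2:
                  X         J         G
  I          0.3012    0.2949    0.2958
  C        -0.02237   0.02237   0.02237
  E          0.2788    0.3173    0.3182
  solve Keq expr → x = 0.007455; check Q = 0.04747
Then add 0.05055 M of X.
Step 3:
                  X         J         G
  I          0.3294    0.3173    0.3182
  C        -0.01802   0.01802   0.01802
  E          0.3114    0.3353    0.3362
  solve Keq expr → x = 0.006007; check Q = 0.04747

Direction: forward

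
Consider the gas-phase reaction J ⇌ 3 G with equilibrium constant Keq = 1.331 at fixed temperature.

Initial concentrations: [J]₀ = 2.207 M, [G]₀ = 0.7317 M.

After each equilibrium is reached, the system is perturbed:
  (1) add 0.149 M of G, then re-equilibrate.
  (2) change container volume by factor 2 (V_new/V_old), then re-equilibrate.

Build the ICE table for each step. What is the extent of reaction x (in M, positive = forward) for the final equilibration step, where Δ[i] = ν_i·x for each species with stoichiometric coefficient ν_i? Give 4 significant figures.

x = 0.1212 M

Q₀ = 0.1775 vs Keq = 1.331 ⇒ Q<K, forward
Step 1:
                    J           G
  Initial       2.207      0.7317
  Change      -0.2173      0.6518
  Equil          1.99       1.384
  solve Keq expr → x = 0.2173; check Q = 1.331
Then add 0.149 M of G.
Step 2:
                    J           G
  Initial        1.99       1.533
  Change      0.04613     -0.1384
  Equil         2.036       1.394
  solve Keq expr → x = -0.04613; check Q = 1.331
Then change container volume by factor 2 (V_new/V_old).
Step 3:
                    J           G
  Initial       1.018      0.6971
  Change      -0.1212      0.3637
  Equil        0.8967       1.061
  solve Keq expr → x = 0.1212; check Q = 1.331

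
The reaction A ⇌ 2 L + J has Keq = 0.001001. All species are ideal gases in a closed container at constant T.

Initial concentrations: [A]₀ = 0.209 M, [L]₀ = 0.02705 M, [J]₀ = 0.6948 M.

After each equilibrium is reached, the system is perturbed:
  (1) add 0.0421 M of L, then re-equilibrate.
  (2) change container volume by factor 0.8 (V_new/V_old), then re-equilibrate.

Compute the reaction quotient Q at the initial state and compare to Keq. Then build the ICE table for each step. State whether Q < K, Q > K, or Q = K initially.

Q₀ = 0.002432 vs Keq = 0.001001 ⇒ Q>K, reverse
Step 1:
                    A           L           J
  I             0.209     0.02705      0.6948
  C          0.004721   -0.009443   -0.004721
  E            0.2137     0.01761      0.6901
  solve Keq expr → x = -0.004721; check Q = 0.001001
Then add 0.0421 M of L.
Step 2:
                    A           L           J
  I            0.2137     0.05971      0.6901
  C            0.0205    -0.04099     -0.0205
  E            0.2342     0.01871      0.6696
  solve Keq expr → x = -0.0205; check Q = 0.001001
Then change container volume by factor 0.8 (V_new/V_old).
Step 3:
                    A           L           J
  I            0.2928     0.02339       0.837
  C           0.00229   -0.004579    -0.00229
  E            0.2951     0.01881      0.8347
  solve Keq expr → x = -0.00229; check Q = 0.001001

Q₀ = 0.002432; Q > K (proceeds reverse)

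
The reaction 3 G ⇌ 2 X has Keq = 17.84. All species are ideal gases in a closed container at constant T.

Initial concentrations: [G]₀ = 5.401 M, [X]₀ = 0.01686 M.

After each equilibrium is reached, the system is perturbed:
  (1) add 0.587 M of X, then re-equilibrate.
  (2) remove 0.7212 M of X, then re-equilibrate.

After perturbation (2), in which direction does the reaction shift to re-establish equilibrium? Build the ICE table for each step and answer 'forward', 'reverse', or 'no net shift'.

Q₀ = 1.8042e-06 vs Keq = 17.84 ⇒ Q<K, forward
Step 1:
                   G          X
  Initial      5.401    0.01686
  Change      -4.591      3.061
  Equil       0.8098      3.078
  solve Keq expr → x = 1.53; check Q = 17.84
Then add 0.587 M of X.
Step 2:
                   G          X
  Initial     0.8098      3.665
  Change     0.08998   -0.05999
  Equil       0.8997      3.605
  solve Keq expr → x = -0.02999; check Q = 17.84
Then remove 0.7212 M of X.
Step 3:
                   G          X
  Initial     0.8997      2.884
  Change     -0.1112    0.07412
  Equil       0.7886      2.958
  solve Keq expr → x = 0.03706; check Q = 17.84

Direction: forward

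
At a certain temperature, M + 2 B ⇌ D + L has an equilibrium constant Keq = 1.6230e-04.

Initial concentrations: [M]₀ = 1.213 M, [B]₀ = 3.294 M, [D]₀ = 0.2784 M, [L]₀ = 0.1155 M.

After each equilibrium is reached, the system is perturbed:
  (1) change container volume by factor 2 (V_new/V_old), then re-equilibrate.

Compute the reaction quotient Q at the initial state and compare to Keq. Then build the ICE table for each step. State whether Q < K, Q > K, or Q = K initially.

Q₀ = 0.002443 vs Keq = 1.6230e-04 ⇒ Q>K, reverse
Step 1:
                    M           B           D           L
  I             1.213       3.294      0.2784      0.1155
  C            0.1008      0.2017     -0.1008     -0.1008
  E             1.314       3.496      0.1776     0.01467
  solve Keq expr → x = -0.1008; check Q = 1.6230e-04
Then change container volume by factor 2 (V_new/V_old).
Step 2:
                    M           B           D           L
  I            0.6569       1.748     0.08879    0.007337
  C          0.003469    0.006937   -0.003469   -0.003469
  E            0.6604       1.755     0.08532    0.003868
  solve Keq expr → x = -0.003469; check Q = 1.6230e-04

Q₀ = 0.002443; Q > K (proceeds reverse)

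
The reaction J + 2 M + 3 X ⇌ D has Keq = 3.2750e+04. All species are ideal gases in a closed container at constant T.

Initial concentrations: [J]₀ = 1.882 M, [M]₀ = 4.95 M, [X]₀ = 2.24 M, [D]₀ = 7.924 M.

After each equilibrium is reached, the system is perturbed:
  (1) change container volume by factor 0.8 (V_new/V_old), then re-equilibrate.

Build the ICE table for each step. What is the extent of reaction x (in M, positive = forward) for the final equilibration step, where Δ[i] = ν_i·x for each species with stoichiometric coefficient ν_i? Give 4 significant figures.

x = 0.003447 M

Q₀ = 0.01529 vs Keq = 3.2750e+04 ⇒ Q<K, forward
Step 1:
                    J           M           X           D
  I             1.882        4.95        2.24       7.924
  C           -0.7377      -1.475      -2.213      0.7377
  E             1.144       3.475     0.02675       8.662
  solve Keq expr → x = 0.7377; check Q = 3.2750e+04
Then change container volume by factor 0.8 (V_new/V_old).
Step 2:
                    J           M           X           D
  I              1.43       4.343     0.03344       10.83
  C         -0.003447   -0.006894    -0.01034    0.003447
  E             1.427       4.336      0.0231       10.83
  solve Keq expr → x = 0.003447; check Q = 3.2750e+04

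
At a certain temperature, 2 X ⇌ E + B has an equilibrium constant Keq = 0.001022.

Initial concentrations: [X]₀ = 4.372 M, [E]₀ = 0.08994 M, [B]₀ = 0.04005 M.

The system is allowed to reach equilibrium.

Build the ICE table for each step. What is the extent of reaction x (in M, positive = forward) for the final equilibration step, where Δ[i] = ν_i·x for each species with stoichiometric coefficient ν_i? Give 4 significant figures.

x = 0.07242 M

Q₀ = 1.8845e-04 vs Keq = 0.001022 ⇒ Q<K, forward
Step 1:
                    X           E           B
  Initial       4.372     0.08994     0.04005
  Change      -0.1448     0.07242     0.07242
  Equil         4.227      0.1624      0.1125
  solve Keq expr → x = 0.07242; check Q = 0.001022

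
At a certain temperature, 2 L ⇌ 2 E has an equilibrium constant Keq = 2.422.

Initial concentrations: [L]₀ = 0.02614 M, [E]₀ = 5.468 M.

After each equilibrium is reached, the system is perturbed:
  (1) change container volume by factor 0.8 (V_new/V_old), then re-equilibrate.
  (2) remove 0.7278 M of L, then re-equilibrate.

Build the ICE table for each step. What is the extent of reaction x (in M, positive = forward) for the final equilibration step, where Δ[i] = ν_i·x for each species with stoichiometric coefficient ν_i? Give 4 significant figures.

x = -0.2215 M

Q₀ = 4.3757e+04 vs Keq = 2.422 ⇒ Q>K, reverse
Step 1:
                    L           E
  I           0.02614       5.468
  C             2.123      -2.123
  E             2.149       3.345
  solve Keq expr → x = -1.062; check Q = 2.422
Then change container volume by factor 0.8 (V_new/V_old).
Step 2:
                    L           E
  I             2.687       4.181
  C                 0           0
  E             2.687       4.181
  solve Keq expr → x = 0; check Q = 2.422
Then remove 0.7278 M of L.
Step 3:
                    L           E
  I             1.959       4.181
  C            0.4431     -0.4431
  E             2.402       3.738
  solve Keq expr → x = -0.2215; check Q = 2.422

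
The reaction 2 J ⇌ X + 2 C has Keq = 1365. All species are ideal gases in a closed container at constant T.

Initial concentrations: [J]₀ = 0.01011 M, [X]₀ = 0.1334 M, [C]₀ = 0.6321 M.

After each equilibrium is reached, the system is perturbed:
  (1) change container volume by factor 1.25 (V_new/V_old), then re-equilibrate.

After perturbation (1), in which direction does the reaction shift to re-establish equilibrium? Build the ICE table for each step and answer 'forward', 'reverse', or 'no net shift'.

Q₀ = 521.5 vs Keq = 1365 ⇒ Q<K, forward
Step 1:
                   J          X          C
  init       0.01011     0.1334     0.6321
  Δ        -0.003779    0.00189   0.003779
  eq        0.006331     0.1353     0.6359
  solve Keq expr → x = 0.00189; check Q = 1365
Then change container volume by factor 1.25 (V_new/V_old).
Step 2:
                   J          X          C
  init      0.005064     0.1082     0.5087
  Δ       -5.2451e-04 2.6225e-04 5.2451e-04
  eq         0.00454     0.1085     0.5092
  solve Keq expr → x = 2.6225e-04; check Q = 1365

Direction: forward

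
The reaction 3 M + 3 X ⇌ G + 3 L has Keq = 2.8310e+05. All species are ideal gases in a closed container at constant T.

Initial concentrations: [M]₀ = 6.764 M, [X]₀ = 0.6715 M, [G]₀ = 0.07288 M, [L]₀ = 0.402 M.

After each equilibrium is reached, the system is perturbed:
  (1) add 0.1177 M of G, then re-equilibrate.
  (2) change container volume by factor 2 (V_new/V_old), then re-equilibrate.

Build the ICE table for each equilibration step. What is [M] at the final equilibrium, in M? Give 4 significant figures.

Q₀ = 5.0529e-05 vs Keq = 2.8310e+05 ⇒ Q<K, forward
Step 1:
                   M          X          G          L
  Initial      6.764     0.6715    0.07288      0.402
  Change     -0.6697    -0.6697     0.2232     0.6697
  Equil        6.094   0.001785     0.2961      1.072
  solve Keq expr → x = 0.2232; check Q = 2.8310e+05
Then add 0.1177 M of G.
Step 2:
                   M          X          G          L
  Initial      6.094   0.001785     0.4138      1.072
  Change  2.1010e-04 2.1010e-04 -7.0033e-05 -2.1010e-04
  Equil        6.094   0.001995     0.4137      1.072
  solve Keq expr → x = -7.0033e-05; check Q = 2.8310e+05
Then change container volume by factor 2 (V_new/V_old).
Step 3:
                   M          X          G          L
  Initial      3.047 9.9760e-04     0.2069     0.5358
  Change  5.8347e-04 5.8347e-04 -1.9449e-04 -5.8347e-04
  Equil        3.048   0.001581     0.2067     0.5352
  solve Keq expr → x = -1.9449e-04; check Q = 2.8310e+05

[M]_eq = 3.048 M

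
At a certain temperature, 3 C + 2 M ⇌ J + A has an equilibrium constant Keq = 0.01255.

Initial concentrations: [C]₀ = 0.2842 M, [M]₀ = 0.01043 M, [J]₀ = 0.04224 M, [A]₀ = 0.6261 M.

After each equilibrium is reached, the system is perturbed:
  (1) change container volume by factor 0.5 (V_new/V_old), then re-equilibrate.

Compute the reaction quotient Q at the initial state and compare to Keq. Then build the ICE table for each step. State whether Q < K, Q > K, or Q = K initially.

Q₀ = 1.0591e+04; Q > K (proceeds reverse)

Q₀ = 1.0591e+04 vs Keq = 0.01255 ⇒ Q>K, reverse
Step 1:
                  C         M         J         A
  init       0.2842   0.01043   0.04224    0.6261
  Δ          0.1267   0.08445  -0.04223  -0.04223
  eq         0.4109   0.09488 1.3423e-05    0.5839
  solve Keq expr → x = -0.04223; check Q = 0.01255
Then change container volume by factor 0.5 (V_new/V_old).
Step 2:
                  C         M         J         A
  init       0.8218    0.1898 2.6846e-05     1.168
  Δ       -5.5982e-04 -3.7321e-04 1.8661e-04 1.8661e-04
  eq         0.8212    0.1894 2.1345e-04     1.168
  solve Keq expr → x = 1.8661e-04; check Q = 0.01255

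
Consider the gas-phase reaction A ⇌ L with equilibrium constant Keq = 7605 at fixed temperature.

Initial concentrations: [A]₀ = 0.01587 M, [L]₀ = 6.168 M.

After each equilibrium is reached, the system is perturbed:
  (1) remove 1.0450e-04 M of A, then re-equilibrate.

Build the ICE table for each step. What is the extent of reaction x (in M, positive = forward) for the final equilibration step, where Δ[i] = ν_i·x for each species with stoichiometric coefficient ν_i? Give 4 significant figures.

x = -1.0449e-04 M

Q₀ = 388.7 vs Keq = 7605 ⇒ Q<K, forward
Step 1:
                    A           L
  Initial     0.01587       6.168
  Change     -0.01506     0.01506
  Equil    8.1303e-04       6.183
  solve Keq expr → x = 0.01506; check Q = 7605
Then remove 1.0450e-04 M of A.
Step 2:
                    A           L
  Initial  7.0853e-04       6.183
  Change   1.0449e-04 -1.0449e-04
  Equil    8.1301e-04       6.183
  solve Keq expr → x = -1.0449e-04; check Q = 7605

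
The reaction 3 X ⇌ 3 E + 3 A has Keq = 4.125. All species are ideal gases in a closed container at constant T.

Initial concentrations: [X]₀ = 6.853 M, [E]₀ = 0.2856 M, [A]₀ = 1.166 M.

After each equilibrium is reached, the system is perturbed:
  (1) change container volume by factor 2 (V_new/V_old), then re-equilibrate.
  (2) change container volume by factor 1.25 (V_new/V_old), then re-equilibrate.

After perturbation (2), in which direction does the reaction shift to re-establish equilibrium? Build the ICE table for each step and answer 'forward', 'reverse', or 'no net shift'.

Q₀ = 1.1474e-04 vs Keq = 4.125 ⇒ Q<K, forward
Step 1:
                    X           E           A
  init          6.853      0.2856       1.166
  Δ            -2.077       2.077       2.077
  eq            4.776       2.362       3.243
  solve Keq expr → x = 0.6922; check Q = 4.125
Then change container volume by factor 2 (V_new/V_old).
Step 2:
                    X           E           A
  init          2.388       1.181       1.621
  Δ           -0.3986      0.3986      0.3986
  eq             1.99        1.58        2.02
  solve Keq expr → x = 0.1329; check Q = 4.125
Then change container volume by factor 1.25 (V_new/V_old).
Step 3:
                    X           E           A
  init          1.592       1.264       1.616
  Δ           -0.1111      0.1111      0.1111
  eq            1.481       1.375       1.727
  solve Keq expr → x = 0.03704; check Q = 4.125

Direction: forward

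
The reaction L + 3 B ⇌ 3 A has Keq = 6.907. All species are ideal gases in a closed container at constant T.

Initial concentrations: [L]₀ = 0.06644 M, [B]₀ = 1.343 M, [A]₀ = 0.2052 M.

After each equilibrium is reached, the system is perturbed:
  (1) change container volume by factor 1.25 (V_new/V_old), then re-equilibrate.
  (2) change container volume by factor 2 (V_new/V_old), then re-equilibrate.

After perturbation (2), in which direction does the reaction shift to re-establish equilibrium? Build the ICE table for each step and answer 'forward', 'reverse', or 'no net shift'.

Direction: reverse

Q₀ = 0.05369 vs Keq = 6.907 ⇒ Q<K, forward
Step 1:
                   L          B          A
  init       0.06644      1.343     0.2052
  Δ         -0.06101     -0.183      0.183
  eq        0.005428       1.16     0.3882
  solve Keq expr → x = 0.06101; check Q = 6.907
Then change container volume by factor 1.25 (V_new/V_old).
Step 2:
                   L          B          A
  init      0.004343      0.928     0.3106
  Δ       8.9952e-04   0.002699  -0.002699
  eq        0.005242     0.9307     0.3079
  solve Keq expr → x = -8.9952e-04; check Q = 6.907
Then change container volume by factor 2 (V_new/V_old).
Step 3:
                   L          B          A
  init      0.002621     0.4653     0.1539
  Δ         0.001894   0.005683  -0.005683
  eq        0.004515      0.471     0.1483
  solve Keq expr → x = -0.001894; check Q = 6.907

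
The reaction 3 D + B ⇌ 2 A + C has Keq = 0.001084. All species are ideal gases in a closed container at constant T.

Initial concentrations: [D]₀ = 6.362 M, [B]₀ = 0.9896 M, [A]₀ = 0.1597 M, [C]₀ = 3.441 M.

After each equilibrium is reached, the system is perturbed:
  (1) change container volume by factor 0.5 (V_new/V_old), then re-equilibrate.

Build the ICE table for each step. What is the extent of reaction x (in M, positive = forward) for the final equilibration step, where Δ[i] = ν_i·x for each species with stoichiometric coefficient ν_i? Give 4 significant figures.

x = 0.0869 M

Q₀ = 3.4439e-04 vs Keq = 0.001084 ⇒ Q<K, forward
Step 1:
                  D         B         A         C
  init        6.362    0.9896    0.1597     3.441
  Δ          -0.156  -0.05201     0.104   0.05201
  eq          6.206    0.9376    0.2637     3.493
  solve Keq expr → x = 0.05201; check Q = 0.001084
Then change container volume by factor 0.5 (V_new/V_old).
Step 2:
                  D         B         A         C
  init        12.41     1.875    0.5274     6.986
  Δ         -0.2607   -0.0869    0.1738    0.0869
  eq          12.15     1.788    0.7012     7.073
  solve Keq expr → x = 0.0869; check Q = 0.001084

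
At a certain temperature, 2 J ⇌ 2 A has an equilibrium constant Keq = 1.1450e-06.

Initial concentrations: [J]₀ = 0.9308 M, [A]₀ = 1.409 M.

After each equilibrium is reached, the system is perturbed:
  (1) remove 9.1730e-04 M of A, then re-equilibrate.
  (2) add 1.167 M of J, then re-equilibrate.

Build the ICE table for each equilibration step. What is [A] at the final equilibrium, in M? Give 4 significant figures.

Q₀ = 2.291 vs Keq = 1.1450e-06 ⇒ Q>K, reverse
Step 1:
                   J          A
  init        0.9308      1.409
  Δ            1.406     -1.406
  eq           2.337   0.002501
  solve Keq expr → x = -0.7032; check Q = 1.1450e-06
Then remove 9.1730e-04 M of A.
Step 2:
                   J          A
  init         2.337   0.001584
  Δ       -9.1632e-04 9.1632e-04
  eq           2.336     0.0025
  solve Keq expr → x = 4.5816e-04; check Q = 1.1450e-06
Then add 1.167 M of J.
Step 3:
                   J          A
  init         3.503     0.0025
  Δ        -0.001247   0.001247
  eq           3.502   0.003747
  solve Keq expr → x = 6.2370e-04; check Q = 1.1450e-06

[A]_eq = 0.003747 M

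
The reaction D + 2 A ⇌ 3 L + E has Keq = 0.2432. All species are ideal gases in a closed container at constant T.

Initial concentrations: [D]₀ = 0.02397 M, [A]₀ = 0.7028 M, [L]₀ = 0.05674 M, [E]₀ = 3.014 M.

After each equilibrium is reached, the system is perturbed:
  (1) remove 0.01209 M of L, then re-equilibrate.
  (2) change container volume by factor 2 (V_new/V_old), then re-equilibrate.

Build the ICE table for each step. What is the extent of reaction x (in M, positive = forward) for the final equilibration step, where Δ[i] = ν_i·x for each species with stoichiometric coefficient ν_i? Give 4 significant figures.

Q₀ = 0.0465 vs Keq = 0.2432 ⇒ Q<K, forward
Step 1:
                   D          A          L          E
  I          0.02397     0.7028    0.05674      3.014
  C        -0.008784   -0.01757    0.02635   0.008784
  E          0.01519     0.6852    0.08309      3.023
  solve Keq expr → x = 0.008784; check Q = 0.2432
Then remove 0.01209 M of L.
Step 2:
                   D          A          L          E
  I          0.01519     0.6852      0.071      3.023
  C        -0.002375  -0.004751   0.007126   0.002375
  E          0.01281     0.6805    0.07813      3.025
  solve Keq expr → x = 0.002375; check Q = 0.2432
Then change container volume by factor 2 (V_new/V_old).
Step 3:
                   D          A          L          E
  I         0.006405     0.3402    0.03906      1.513
  C        -0.001689  -0.003378   0.005068   0.001689
  E         0.004716     0.3369    0.04413      1.514
  solve Keq expr → x = 0.001689; check Q = 0.2432

x = 0.001689 M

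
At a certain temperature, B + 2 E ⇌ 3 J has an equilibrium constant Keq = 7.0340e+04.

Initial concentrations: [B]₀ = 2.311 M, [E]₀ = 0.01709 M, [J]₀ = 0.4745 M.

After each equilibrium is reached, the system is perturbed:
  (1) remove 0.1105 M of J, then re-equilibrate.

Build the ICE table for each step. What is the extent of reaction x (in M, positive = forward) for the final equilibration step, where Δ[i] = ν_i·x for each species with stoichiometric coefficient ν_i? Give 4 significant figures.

Q₀ = 158.3 vs Keq = 7.0340e+04 ⇒ Q<K, forward
Step 1:
                  B         E         J
  I           2.311   0.01709    0.4745
  C       -0.008107  -0.01621   0.02432
  E           2.303 8.7535e-04    0.4988
  solve Keq expr → x = 0.008107; check Q = 7.0340e+04
Then remove 0.1105 M of J.
Step 2:
                  B         E         J
  I           2.303 8.7535e-04    0.3883
  C       -1.3657e-04 -2.7313e-04 4.0970e-04
  E           2.303 6.0221e-04    0.3887
  solve Keq expr → x = 1.3657e-04; check Q = 7.0340e+04

x = 1.3657e-04 M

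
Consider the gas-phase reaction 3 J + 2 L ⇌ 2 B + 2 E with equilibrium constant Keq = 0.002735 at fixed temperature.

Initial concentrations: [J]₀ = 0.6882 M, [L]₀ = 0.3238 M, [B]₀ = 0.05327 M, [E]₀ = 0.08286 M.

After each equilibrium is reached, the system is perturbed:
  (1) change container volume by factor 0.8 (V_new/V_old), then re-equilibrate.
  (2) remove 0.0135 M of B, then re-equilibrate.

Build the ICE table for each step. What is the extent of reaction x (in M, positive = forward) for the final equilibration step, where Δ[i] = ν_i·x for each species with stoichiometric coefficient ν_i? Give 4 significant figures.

x = 0.003026 M

Q₀ = 5.7011e-04 vs Keq = 0.002735 ⇒ Q<K, forward
Step 1:
                   J          L          B          E
  init        0.6882     0.3238    0.05327    0.08286
  Δ         -0.03601     -0.024      0.024      0.024
  eq          0.6522     0.2998    0.07727     0.1069
  solve Keq expr → x = 0.012; check Q = 0.002735
Then change container volume by factor 0.8 (V_new/V_old).
Step 2:
                   J          L          B          E
  init        0.8152     0.3747    0.09659     0.1336
  Δ        -0.007305   -0.00487    0.00487    0.00487
  eq          0.8079     0.3699     0.1015     0.1385
  solve Keq expr → x = 0.002435; check Q = 0.002735
Then remove 0.0135 M of B.
Step 3:
                   J          L          B          E
  init        0.8079     0.3699    0.08796     0.1385
  Δ        -0.009079  -0.006052   0.006052   0.006052
  eq          0.7989     0.3638    0.09402     0.1445
  solve Keq expr → x = 0.003026; check Q = 0.002735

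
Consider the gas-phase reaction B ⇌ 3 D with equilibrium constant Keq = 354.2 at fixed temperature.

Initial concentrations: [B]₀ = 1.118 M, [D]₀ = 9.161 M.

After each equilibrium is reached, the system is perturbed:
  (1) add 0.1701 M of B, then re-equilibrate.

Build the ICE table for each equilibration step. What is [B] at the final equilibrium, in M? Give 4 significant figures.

[B]_eq = 1.589 M

Q₀ = 687.7 vs Keq = 354.2 ⇒ Q>K, reverse
Step 1:
                    B           D
  Initial       1.118       9.161
  Change       0.3645      -1.093
  Equil         1.482       8.068
  solve Keq expr → x = -0.3645; check Q = 354.2
Then add 0.1701 M of B.
Step 2:
                    B           D
  Initial       1.653       8.068
  Change     -0.06316      0.1895
  Equil         1.589       8.257
  solve Keq expr → x = 0.06316; check Q = 354.2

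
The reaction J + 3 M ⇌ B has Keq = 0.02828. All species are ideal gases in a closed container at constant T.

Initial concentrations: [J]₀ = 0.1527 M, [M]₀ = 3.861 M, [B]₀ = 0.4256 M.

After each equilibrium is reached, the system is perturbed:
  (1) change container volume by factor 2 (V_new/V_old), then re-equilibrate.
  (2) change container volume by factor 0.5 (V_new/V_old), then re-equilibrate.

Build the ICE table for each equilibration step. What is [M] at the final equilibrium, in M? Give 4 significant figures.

Q₀ = 0.04842 vs Keq = 0.02828 ⇒ Q>K, reverse
Step 1:
                  J         M         B
  Initial    0.1527     3.861    0.4256
  Change    0.05155    0.1547  -0.05155
  Equil      0.2043     4.016     0.374
  solve Keq expr → x = -0.05155; check Q = 0.02828
Then change container volume by factor 2 (V_new/V_old).
Step 2:
                  J         M         B
  Initial    0.1021     2.008     0.187
  Change     0.1102    0.3307   -0.1102
  Equil      0.2124     2.339    0.0768
  solve Keq expr → x = -0.1102; check Q = 0.02828
Then change container volume by factor 0.5 (V_new/V_old).
Step 3:
                  J         M         B
  Initial    0.4247     4.677    0.1536
  Change    -0.2204   -0.6613    0.2204
  Equil      0.2043     4.016     0.374
  solve Keq expr → x = 0.2204; check Q = 0.02828

[M]_eq = 4.016 M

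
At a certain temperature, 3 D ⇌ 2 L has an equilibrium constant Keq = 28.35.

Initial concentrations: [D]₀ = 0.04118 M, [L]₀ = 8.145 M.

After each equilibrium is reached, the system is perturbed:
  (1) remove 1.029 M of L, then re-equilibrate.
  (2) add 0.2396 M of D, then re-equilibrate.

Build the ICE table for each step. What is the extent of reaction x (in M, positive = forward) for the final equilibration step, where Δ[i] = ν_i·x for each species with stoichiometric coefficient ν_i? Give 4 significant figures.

Q₀ = 9.5000e+05 vs Keq = 28.35 ⇒ Q>K, reverse
Step 1:
                    D           L
  Initial     0.04118       8.145
  Change        1.198     -0.7988
  Equil         1.239       7.346
  solve Keq expr → x = -0.3994; check Q = 28.35
Then remove 1.029 M of L.
Step 2:
                    D           L
  Initial       1.239       6.317
  Change        -0.11     0.07331
  Equil         1.129       6.391
  solve Keq expr → x = 0.03665; check Q = 28.35
Then add 0.2396 M of D.
Step 3:
                    D           L
  Initial       1.369       6.391
  Change      -0.2222      0.1481
  Equil         1.147       6.539
  solve Keq expr → x = 0.07407; check Q = 28.35

x = 0.07407 M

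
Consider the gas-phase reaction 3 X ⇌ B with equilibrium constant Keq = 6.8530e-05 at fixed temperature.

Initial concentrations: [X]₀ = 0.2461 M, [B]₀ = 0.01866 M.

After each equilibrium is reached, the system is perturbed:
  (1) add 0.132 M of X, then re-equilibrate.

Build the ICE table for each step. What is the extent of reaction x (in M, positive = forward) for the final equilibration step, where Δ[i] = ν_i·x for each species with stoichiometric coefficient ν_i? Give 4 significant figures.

Q₀ = 1.252 vs Keq = 6.8530e-05 ⇒ Q>K, reverse
Step 1:
                   X          B
  Initial     0.2461    0.01866
  Change     0.05597   -0.01866
  Equil       0.3021 1.8890e-06
  solve Keq expr → x = -0.01866; check Q = 6.8530e-05
Then add 0.132 M of X.
Step 2:
                   X          B
  Initial     0.4341 1.8890e-06
  Change  -1.1147e-05 3.7156e-06
  Equil       0.4341 5.6045e-06
  solve Keq expr → x = 3.7156e-06; check Q = 6.8530e-05

x = 3.7156e-06 M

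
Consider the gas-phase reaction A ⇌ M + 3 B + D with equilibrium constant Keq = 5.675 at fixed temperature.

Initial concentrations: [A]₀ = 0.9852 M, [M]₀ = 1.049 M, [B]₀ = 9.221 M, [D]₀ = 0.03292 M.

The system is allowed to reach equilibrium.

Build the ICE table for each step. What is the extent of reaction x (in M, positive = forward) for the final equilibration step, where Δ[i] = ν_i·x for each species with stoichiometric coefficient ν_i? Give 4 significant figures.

Q₀ = 27.48 vs Keq = 5.675 ⇒ Q>K, reverse
Step 1:
                    A           M           B           D
  I            0.9852       1.049       9.221     0.03292
  C           0.02559    -0.02559    -0.07677    -0.02559
  E             1.011       1.023       9.144    0.007331
  solve Keq expr → x = -0.02559; check Q = 5.675

x = -0.02559 M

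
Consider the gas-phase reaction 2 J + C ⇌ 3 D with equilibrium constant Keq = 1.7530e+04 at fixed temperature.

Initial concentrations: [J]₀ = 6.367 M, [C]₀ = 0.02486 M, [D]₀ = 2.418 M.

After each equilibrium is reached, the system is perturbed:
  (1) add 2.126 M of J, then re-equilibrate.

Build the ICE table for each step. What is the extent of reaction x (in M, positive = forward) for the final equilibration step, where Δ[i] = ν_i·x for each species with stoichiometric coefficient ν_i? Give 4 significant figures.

x = 9.7428e-06 M

Q₀ = 14.03 vs Keq = 1.7530e+04 ⇒ Q<K, forward
Step 1:
                  J         C         D
  Initial     6.367   0.02486     2.418
  Change   -0.04968  -0.02484   0.07451
  Equil       6.317 2.2134e-05     2.493
  solve Keq expr → x = 0.02484; check Q = 1.7530e+04
Then add 2.126 M of J.
Step 2:
                  J         C         D
  Initial     8.443 2.2134e-05     2.493
  Change  -1.9486e-05 -9.7428e-06 2.9228e-05
  Equil       8.443 1.2391e-05     2.493
  solve Keq expr → x = 9.7428e-06; check Q = 1.7530e+04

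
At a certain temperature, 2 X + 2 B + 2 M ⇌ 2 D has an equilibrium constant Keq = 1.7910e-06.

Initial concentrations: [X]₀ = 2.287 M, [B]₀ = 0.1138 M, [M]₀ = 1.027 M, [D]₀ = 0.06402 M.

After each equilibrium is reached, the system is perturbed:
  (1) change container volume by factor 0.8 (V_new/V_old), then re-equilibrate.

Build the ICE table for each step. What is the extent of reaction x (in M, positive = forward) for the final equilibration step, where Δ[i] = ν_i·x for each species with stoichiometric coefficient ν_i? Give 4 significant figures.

x = 2.1228e-04 M

Q₀ = 0.05737 vs Keq = 1.7910e-06 ⇒ Q>K, reverse
Step 1:
                   X          B          M          D
  I            2.287     0.1138      1.027    0.06402
  C          0.06341    0.06341    0.06341   -0.06341
  E             2.35     0.1772       1.09 6.0782e-04
  solve Keq expr → x = -0.03171; check Q = 1.7910e-06
Then change container volume by factor 0.8 (V_new/V_old).
Step 2:
                   X          B          M          D
  I            2.938     0.2215      1.363 7.5978e-04
  C       -4.2456e-04 -4.2456e-04 -4.2456e-04 4.2456e-04
  E            2.938     0.2211      1.363   0.001184
  solve Keq expr → x = 2.1228e-04; check Q = 1.7910e-06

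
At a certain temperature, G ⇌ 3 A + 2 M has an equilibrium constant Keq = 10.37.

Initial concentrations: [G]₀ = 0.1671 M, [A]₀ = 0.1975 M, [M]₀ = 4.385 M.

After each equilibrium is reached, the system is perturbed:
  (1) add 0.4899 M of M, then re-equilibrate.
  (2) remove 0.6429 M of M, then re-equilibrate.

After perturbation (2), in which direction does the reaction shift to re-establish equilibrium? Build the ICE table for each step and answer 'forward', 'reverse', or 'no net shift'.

Direction: forward

Q₀ = 0.8865 vs Keq = 10.37 ⇒ Q<K, forward
Step 1:
                   G          A          M
  I           0.1671     0.1975      4.385
  C          -0.0605     0.1815      0.121
  E           0.1066      0.379      4.506
  solve Keq expr → x = 0.0605; check Q = 10.37
Then add 0.4899 M of M.
Step 2:
                   G          A          M
  I           0.1066      0.379      4.996
  C         0.006025   -0.01808   -0.01205
  E           0.1126     0.3609      4.984
  solve Keq expr → x = -0.006025; check Q = 10.37
Then remove 0.6429 M of M.
Step 3:
                   G          A          M
  I           0.1126     0.3609      4.341
  C         -0.00806    0.02418    0.01612
  E           0.1046     0.3851      4.357
  solve Keq expr → x = 0.00806; check Q = 10.37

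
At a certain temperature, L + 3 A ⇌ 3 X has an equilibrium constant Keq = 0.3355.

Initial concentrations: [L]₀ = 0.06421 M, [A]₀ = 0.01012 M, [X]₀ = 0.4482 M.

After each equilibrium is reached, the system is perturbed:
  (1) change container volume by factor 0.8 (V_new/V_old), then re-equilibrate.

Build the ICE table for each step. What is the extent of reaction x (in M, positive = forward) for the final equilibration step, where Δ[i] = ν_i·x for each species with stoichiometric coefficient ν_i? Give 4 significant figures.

x = 0.00273 M

Q₀ = 1.3529e+06 vs Keq = 0.3355 ⇒ Q>K, reverse
Step 1:
                    L           A           X
  Initial     0.06421     0.01012      0.4482
  Change       0.1069      0.3206     -0.3206
  Equil        0.1711      0.3307      0.1276
  solve Keq expr → x = -0.1069; check Q = 0.3355
Then change container volume by factor 0.8 (V_new/V_old).
Step 2:
                    L           A           X
  Initial      0.2139      0.4134      0.1595
  Change     -0.00273   -0.008191    0.008191
  Equil        0.2111      0.4052      0.1677
  solve Keq expr → x = 0.00273; check Q = 0.3355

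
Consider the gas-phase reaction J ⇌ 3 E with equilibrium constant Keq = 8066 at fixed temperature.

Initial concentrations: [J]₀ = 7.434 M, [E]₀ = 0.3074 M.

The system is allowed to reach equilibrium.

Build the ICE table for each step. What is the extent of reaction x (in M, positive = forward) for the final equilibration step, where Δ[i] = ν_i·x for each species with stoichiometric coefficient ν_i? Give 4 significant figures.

x = 6.48 M

Q₀ = 0.003907 vs Keq = 8066 ⇒ Q<K, forward
Step 1:
                   J          E
  Initial      7.434     0.3074
  Change       -6.48      19.44
  Equil       0.9545      19.75
  solve Keq expr → x = 6.48; check Q = 8066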